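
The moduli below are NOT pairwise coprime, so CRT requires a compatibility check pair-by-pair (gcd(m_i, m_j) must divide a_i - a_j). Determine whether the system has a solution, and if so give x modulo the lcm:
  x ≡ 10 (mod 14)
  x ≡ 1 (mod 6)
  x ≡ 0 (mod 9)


Moduli 14, 6, 9 are not pairwise coprime, so CRT works modulo lcm(m_i) when all pairwise compatibility conditions hold.
Pairwise compatibility: gcd(m_i, m_j) must divide a_i - a_j for every pair.
Merge one congruence at a time:
  Start: x ≡ 10 (mod 14).
  Combine with x ≡ 1 (mod 6): gcd(14, 6) = 2, and 1 - 10 = -9 is NOT divisible by 2.
    ⇒ system is inconsistent (no integer solution).

No solution (the system is inconsistent).


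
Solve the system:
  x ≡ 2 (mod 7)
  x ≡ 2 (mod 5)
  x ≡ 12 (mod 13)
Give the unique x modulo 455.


Moduli 7, 5, 13 are pairwise coprime; by CRT there is a unique solution modulo M = 7 · 5 · 13 = 455.
Solve pairwise, accumulating the modulus:
  Start with x ≡ 2 (mod 7).
  Combine with x ≡ 2 (mod 5): since gcd(7, 5) = 1, we get a unique residue mod 35.
    Write x = 2 + 7·t and substitute into x ≡ 2 (mod 5): 7·t ≡ 2 − 2 = 0 (mod 5).
    Reduce coefficients mod 5: 2·t ≡ 0 (mod 5).
    The inverse of 2 mod 5 is 3 (since 2·3 = 6 = 1·5 + 1), so t ≡ 3·0 = 0 ≡ 0 (mod 5).
    Then x = 2 + 7·0 = 2, valid modulo lcm(7, 5) = 35: x ≡ 2 (mod 35).
  Combine with x ≡ 12 (mod 13): since gcd(35, 13) = 1, we get a unique residue mod 455.
    Write x = 2 + 35·t and substitute into x ≡ 12 (mod 13): 35·t ≡ 12 − 2 = 10 (mod 13).
    Reduce coefficients mod 13: 9·t ≡ 10 (mod 13).
    The inverse of 9 mod 13 is 3 (since 9·3 = 27 = 2·13 + 1), so t ≡ 3·10 = 30 ≡ 4 (mod 13).
    Then x = 2 + 35·4 = 142, valid modulo lcm(35, 13) = 455: x ≡ 142 (mod 455).
Verify: 142 mod 7 = 2 ✓, 142 mod 5 = 2 ✓, 142 mod 13 = 12 ✓.

x ≡ 142 (mod 455).


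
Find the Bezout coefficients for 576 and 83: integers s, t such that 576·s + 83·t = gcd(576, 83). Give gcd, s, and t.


Euclidean algorithm on (576, 83) — divide until remainder is 0:
  576 = 6 · 83 + 78
  83 = 1 · 78 + 5
  78 = 15 · 5 + 3
  5 = 1 · 3 + 2
  3 = 1 · 2 + 1
  2 = 2 · 1 + 0
gcd(576, 83) = 1.
Track Bezout coefficients alongside the remainders: start with r₀ = 576 = a·1 + b·0 (s = 1, t = 0) and r₁ = 83 = a·0 + b·1 (s = 0, t = 1); each new remainder r_{k+1} = r_{k-1} − q_k·r_k inherits s_{k+1} = s_{k-1} − q_k·s_k, t_{k+1} = t_{k-1} − q_k·t_k, so r_k = a·s_k + b·t_k at every step:
  q = 6: r = 78, s = 1 − 6·0 = 1, t = 0 − 6·1 = -6  (check: 576·1 + 83·(-6) = 78)
  q = 1: r = 5, s = 0 − 1·1 = -1, t = 1 − 1·(-6) = 7  (check: 576·(-1) + 83·7 = 5)
  q = 15: r = 3, s = 1 − 15·(-1) = 16, t = -6 − 15·7 = -111  (check: 576·16 + 83·(-111) = 3)
  q = 1: r = 2, s = -1 − 1·16 = -17, t = 7 − 1·(-111) = 118  (check: 576·(-17) + 83·118 = 2)
  q = 1: r = 1, s = 16 − 1·(-17) = 33, t = -111 − 1·118 = -229  (check: 576·33 + 83·(-229) = 1)
The row with r = 1 (the gcd) gives the Bezout coefficients s = 33, t = -229.
Result: 576 · (33) + 83 · (-229) = 1.

gcd(576, 83) = 1; s = 33, t = -229 (check: 576·33 + 83·(-229) = 1).


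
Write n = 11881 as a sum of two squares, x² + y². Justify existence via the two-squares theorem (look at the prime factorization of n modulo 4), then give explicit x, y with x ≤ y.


Step 1: Factor n = 11881 = 109^2.
Step 2: Check the mod-4 condition on each prime factor: 109 ≡ 1 (mod 4), exponent 2.
All primes ≡ 3 (mod 4) appear to even exponent (or don't appear), so by the two-squares theorem n IS expressible as a sum of two squares.
Step 3: Build a representation. Here n = 109 · 109 is a product of primes ≡ 1 (mod 4). Each prime p ≡ 1 (mod 4) is itself a sum of two squares; find a² by testing p − a² for a perfect square:
  109: 109 − 1² = 108, 109 − 2² = 105, 109 − 3² = 100 = 10² ⇒ 109 = 3² + 10².
  Combine using the Brahmagupta–Fibonacci identity (a² + b²)(c² + d²) = (ac − bd)² + (ad + bc)² = (ac + bd)² + (ad − bc)²:
  109 · 109 = 11881: from (3² + 10²)(3² + 10²), take (3·3 − 10·10, 3·10 + 10·3) = (9 − 100, 30 + 30) = (-91, 60); dropping signs (only squares matter) gives (91, 60); check 91² + 60² = 8281 + 3600 = 11881 ✓.
Step 4: Order so x ≤ y and verify: 60² + 91² = 3600 + 8281 = 11881 = n. ✓

n = 11881 = 60² + 91² (one valid representation with x ≤ y).


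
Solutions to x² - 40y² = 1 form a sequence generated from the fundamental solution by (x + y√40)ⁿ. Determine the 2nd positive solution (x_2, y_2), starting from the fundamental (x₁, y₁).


Step 1: Find the fundamental solution (x₁, y₁) of x² - 40y² = 1.
  Expand √40 as a continued fraction. a₀ = ⌊√40⌋ = 6; iterate m_{k+1} = d_k·a_k − m_k, d_{k+1} = (40 − m_{k+1}²)/d_k, a_{k+1} = ⌊(a₀ + m_{k+1})/d_{k+1}⌋ (starting m₀ = 0, d₀ = 1), with convergents p_k = a_k·p_{k-1} + p_{k-2}, q_k = a_k·q_{k-1} + q_{k-2} (p₋₁ = 1, q₋₁ = 0):
  k = 0: a₀ = 6; p₀/q₀ = 6/1; p₀² − 40·q₀² = 36 − 40 = -4.
  k = 1: m = 6, d = 4, a = ⌊(6 + 6)/4⌋ = 3; p/q = (3·6 + 1)/(3·1 + 0) = 19/3; p² − 40·q² = 361 − 360 = 1.
  The first convergent with p² − 40·q² = 1 gives the fundamental solution (x₁, y₁) = (19, 3).
Step 2: Apply the recurrence (x_{n+1}, y_{n+1}) = (x₁x_n + 40y₁y_n, x₁y_n + y₁x_n) repeatedly.
  From (x_1, y_1) = (19, 3): x_2 = 19·19 + 40·3·3 = 721; y_2 = 19·3 + 3·19 = 114.
Step 3: Verify x_2² - 40·y_2² = 519841 - 519840 = 1 (should be 1). ✓

(x_1, y_1) = (19, 3); (x_2, y_2) = (721, 114).


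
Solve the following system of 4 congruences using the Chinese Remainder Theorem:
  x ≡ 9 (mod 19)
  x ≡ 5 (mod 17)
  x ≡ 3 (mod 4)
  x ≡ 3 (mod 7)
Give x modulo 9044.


Product of moduli M = 19 · 17 · 4 · 7 = 9044.
Merge one congruence at a time:
  Start: x ≡ 9 (mod 19).
  Combine with x ≡ 5 (mod 17); new modulus lcm = 323.
    Write x = 9 + 19·t and substitute into x ≡ 5 (mod 17): 19·t ≡ 5 − 9 = -4 (mod 17).
    Reduce coefficients mod 17: 2·t ≡ 13 (mod 17).
    The inverse of 2 mod 17 is 9 (since 2·9 = 18 = 1·17 + 1), so t ≡ 9·13 = 117 ≡ 15 (mod 17).
    Then x = 9 + 19·15 = 294, valid modulo lcm(19, 17) = 323: x ≡ 294 (mod 323).
  Combine with x ≡ 3 (mod 4); new modulus lcm = 1292.
    Write x = 294 + 323·t and substitute into x ≡ 3 (mod 4): 323·t ≡ 3 − 294 = -291 (mod 4).
    Reduce coefficients mod 4: 3·t ≡ 1 (mod 4).
    The inverse of 3 mod 4 is 3 (since 3·3 = 9 = 2·4 + 1), so t ≡ 3·1 = 3 ≡ 3 (mod 4).
    Then x = 294 + 323·3 = 1263, valid modulo lcm(323, 4) = 1292: x ≡ 1263 (mod 1292).
  Combine with x ≡ 3 (mod 7); new modulus lcm = 9044.
    Write x = 1263 + 1292·t and substitute into x ≡ 3 (mod 7): 1292·t ≡ 3 − 1263 = -1260 (mod 7).
    Reduce coefficients mod 7: 4·t ≡ 0 (mod 7).
    The inverse of 4 mod 7 is 2 (since 4·2 = 8 = 1·7 + 1), so t ≡ 2·0 = 0 ≡ 0 (mod 7).
    Then x = 1263 + 1292·0 = 1263, valid modulo lcm(1292, 7) = 9044: x ≡ 1263 (mod 9044).
Verify against each original: 1263 mod 19 = 9, 1263 mod 17 = 5, 1263 mod 4 = 3, 1263 mod 7 = 3.

x ≡ 1263 (mod 9044).


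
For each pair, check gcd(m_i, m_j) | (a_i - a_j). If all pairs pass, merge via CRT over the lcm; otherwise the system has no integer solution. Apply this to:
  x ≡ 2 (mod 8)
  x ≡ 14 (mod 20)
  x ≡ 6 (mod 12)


Moduli 8, 20, 12 are not pairwise coprime, so CRT works modulo lcm(m_i) when all pairwise compatibility conditions hold.
Pairwise compatibility: gcd(m_i, m_j) must divide a_i - a_j for every pair.
Merge one congruence at a time:
  Start: x ≡ 2 (mod 8).
  Combine with x ≡ 14 (mod 20): gcd(8, 20) = 4; 14 - 2 = 12, which IS divisible by 4, so compatible.
    Write x = 2 + 8·t and substitute into x ≡ 14 (mod 20): 8·t ≡ 14 − 2 = 12 (mod 20).
    Divide the congruence (and modulus) by g = 4: 2·t ≡ 3 (mod 5).
    The inverse of 2 mod 5 is 3 (since 2·3 = 6 = 1·5 + 1), so t ≡ 3·3 = 9 ≡ 4 (mod 5).
    Then x = 2 + 8·4 = 34, valid modulo lcm(8, 20) = 40: x ≡ 34 (mod 40).
  Combine with x ≡ 6 (mod 12): gcd(40, 12) = 4; 6 - 34 = -28, which IS divisible by 4, so compatible.
    Write x = 34 + 40·t and substitute into x ≡ 6 (mod 12): 40·t ≡ 6 − 34 = -28 (mod 12).
    Divide the congruence (and modulus) by g = 4: 10·t ≡ -7 (mod 3).
    Reduce coefficients mod 3: 1·t ≡ 2 (mod 3).
    So t ≡ 2 (mod 3).
    Then x = 34 + 40·2 = 114, valid modulo lcm(40, 12) = 120: x ≡ 114 (mod 120).
Verify: 114 mod 8 = 2, 114 mod 20 = 14, 114 mod 12 = 6.

x ≡ 114 (mod 120).


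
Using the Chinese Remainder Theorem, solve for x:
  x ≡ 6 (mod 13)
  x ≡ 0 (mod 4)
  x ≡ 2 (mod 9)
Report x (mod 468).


Moduli 13, 4, 9 are pairwise coprime; by CRT there is a unique solution modulo M = 13 · 4 · 9 = 468.
Solve pairwise, accumulating the modulus:
  Start with x ≡ 6 (mod 13).
  Combine with x ≡ 0 (mod 4): since gcd(13, 4) = 1, we get a unique residue mod 52.
    Write x = 6 + 13·t and substitute into x ≡ 0 (mod 4): 13·t ≡ 0 − 6 = -6 (mod 4).
    Reduce coefficients mod 4: 1·t ≡ 2 (mod 4).
    So t ≡ 2 (mod 4).
    Then x = 6 + 13·2 = 32, valid modulo lcm(13, 4) = 52: x ≡ 32 (mod 52).
  Combine with x ≡ 2 (mod 9): since gcd(52, 9) = 1, we get a unique residue mod 468.
    Write x = 32 + 52·t and substitute into x ≡ 2 (mod 9): 52·t ≡ 2 − 32 = -30 (mod 9).
    Reduce coefficients mod 9: 7·t ≡ 6 (mod 9).
    The inverse of 7 mod 9 is 4 (since 7·4 = 28 = 3·9 + 1), so t ≡ 4·6 = 24 ≡ 6 (mod 9).
    Then x = 32 + 52·6 = 344, valid modulo lcm(52, 9) = 468: x ≡ 344 (mod 468).
Verify: 344 mod 13 = 6 ✓, 344 mod 4 = 0 ✓, 344 mod 9 = 2 ✓.

x ≡ 344 (mod 468).


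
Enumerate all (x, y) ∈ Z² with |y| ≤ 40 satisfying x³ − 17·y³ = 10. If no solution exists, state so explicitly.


The equation is x³ - 17y³ = 10. For fixed y, x³ = 17·y³ + 10, so a solution requires the RHS to be a perfect cube.
Strategy: iterate y from -40 to 40, compute RHS = 17·y³ + 10, and check whether it is a (positive or negative) perfect cube.
Check small values of y:
  y = 0: RHS = 10 is not a perfect cube.
  y = 1: RHS = 27 = (3)³ ⇒ x = 3 works.
  y = -1: RHS = -7 is not a perfect cube.
  y = 2: RHS = 146 is not a perfect cube.
  y = -2: RHS = -126 is not a perfect cube.
  y = 3: RHS = 469 is not a perfect cube.
  y = -3: RHS = -449 is not a perfect cube.
Continuing the search up to |y| = 40 finds no further solutions beyond those listed.
Collected solutions: (3, 1).

Solutions (with |y| ≤ 40): (3, 1).


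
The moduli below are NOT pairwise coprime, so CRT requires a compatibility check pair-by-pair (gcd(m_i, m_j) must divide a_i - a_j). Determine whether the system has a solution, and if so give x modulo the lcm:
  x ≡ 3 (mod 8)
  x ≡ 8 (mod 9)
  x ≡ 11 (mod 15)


Moduli 8, 9, 15 are not pairwise coprime, so CRT works modulo lcm(m_i) when all pairwise compatibility conditions hold.
Pairwise compatibility: gcd(m_i, m_j) must divide a_i - a_j for every pair.
Merge one congruence at a time:
  Start: x ≡ 3 (mod 8).
  Combine with x ≡ 8 (mod 9): gcd(8, 9) = 1; 8 - 3 = 5, which IS divisible by 1, so compatible.
    Write x = 3 + 8·t and substitute into x ≡ 8 (mod 9): 8·t ≡ 8 − 3 = 5 (mod 9).
    The inverse of 8 mod 9 is 8 (since 8·8 = 64 = 7·9 + 1), so t ≡ 8·5 = 40 ≡ 4 (mod 9).
    Then x = 3 + 8·4 = 35, valid modulo lcm(8, 9) = 72: x ≡ 35 (mod 72).
  Combine with x ≡ 11 (mod 15): gcd(72, 15) = 3; 11 - 35 = -24, which IS divisible by 3, so compatible.
    Write x = 35 + 72·t and substitute into x ≡ 11 (mod 15): 72·t ≡ 11 − 35 = -24 (mod 15).
    Divide the congruence (and modulus) by g = 3: 24·t ≡ -8 (mod 5).
    Reduce coefficients mod 5: 4·t ≡ 2 (mod 5).
    The inverse of 4 mod 5 is 4 (since 4·4 = 16 = 3·5 + 1), so t ≡ 4·2 = 8 ≡ 3 (mod 5).
    Then x = 35 + 72·3 = 251, valid modulo lcm(72, 15) = 360: x ≡ 251 (mod 360).
Verify: 251 mod 8 = 3, 251 mod 9 = 8, 251 mod 15 = 11.

x ≡ 251 (mod 360).


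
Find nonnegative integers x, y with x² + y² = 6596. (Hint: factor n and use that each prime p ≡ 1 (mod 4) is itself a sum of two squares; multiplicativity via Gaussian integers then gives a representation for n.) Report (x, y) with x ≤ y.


Step 1: Factor n = 6596 = 2^2 · 17 · 97.
Step 2: Check the mod-4 condition on each prime factor: 2 = 2 (special); 17 ≡ 1 (mod 4), exponent 1; 97 ≡ 1 (mod 4), exponent 1.
All primes ≡ 3 (mod 4) appear to even exponent (or don't appear), so by the two-squares theorem n IS expressible as a sum of two squares.
Step 3: Build a representation. Group n = k² · m with k = 2 and m = 17 · 97 = 1649 (a product of primes ≡ 1 (mod 4)); a representation of m scales to one of n via (k·x)² + (k·y)² = k²(x² + y²). Each prime p ≡ 1 (mod 4) is itself a sum of two squares; find a² by testing p − a² for a perfect square:
  17: 17 − 1² = 16 = 4² ⇒ 17 = 1² + 4².
  97: 97 − 1² = 96, 97 − 2² = 93, 97 − 3² = 88, 97 − 4² = 81 = 9² ⇒ 97 = 4² + 9².
  Combine using the Brahmagupta–Fibonacci identity (a² + b²)(c² + d²) = (ac − bd)² + (ad + bc)² = (ac + bd)² + (ad − bc)²:
  17 · 97 = 1649: from (1² + 4²)(4² + 9²), take (1·4 − 4·9, 1·9 + 4·4) = (4 − 36, 9 + 16) = (-32, 25); dropping signs (only squares matter) gives (32, 25); check 32² + 25² = 1024 + 625 = 1649 ✓.
  Scale by k = 2: (2·32, 2·25) = (64, 50).
Step 4: Order so x ≤ y and verify: 50² + 64² = 2500 + 4096 = 6596 = n. ✓

n = 6596 = 50² + 64² (one valid representation with x ≤ y).


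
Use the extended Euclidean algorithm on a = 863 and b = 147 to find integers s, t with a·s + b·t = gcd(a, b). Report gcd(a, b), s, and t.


Euclidean algorithm on (863, 147) — divide until remainder is 0:
  863 = 5 · 147 + 128
  147 = 1 · 128 + 19
  128 = 6 · 19 + 14
  19 = 1 · 14 + 5
  14 = 2 · 5 + 4
  5 = 1 · 4 + 1
  4 = 4 · 1 + 0
gcd(863, 147) = 1.
Track Bezout coefficients alongside the remainders: start with r₀ = 863 = a·1 + b·0 (s = 1, t = 0) and r₁ = 147 = a·0 + b·1 (s = 0, t = 1); each new remainder r_{k+1} = r_{k-1} − q_k·r_k inherits s_{k+1} = s_{k-1} − q_k·s_k, t_{k+1} = t_{k-1} − q_k·t_k, so r_k = a·s_k + b·t_k at every step:
  q = 5: r = 128, s = 1 − 5·0 = 1, t = 0 − 5·1 = -5  (check: 863·1 + 147·(-5) = 128)
  q = 1: r = 19, s = 0 − 1·1 = -1, t = 1 − 1·(-5) = 6  (check: 863·(-1) + 147·6 = 19)
  q = 6: r = 14, s = 1 − 6·(-1) = 7, t = -5 − 6·6 = -41  (check: 863·7 + 147·(-41) = 14)
  q = 1: r = 5, s = -1 − 1·7 = -8, t = 6 − 1·(-41) = 47  (check: 863·(-8) + 147·47 = 5)
  q = 2: r = 4, s = 7 − 2·(-8) = 23, t = -41 − 2·47 = -135  (check: 863·23 + 147·(-135) = 4)
  q = 1: r = 1, s = -8 − 1·23 = -31, t = 47 − 1·(-135) = 182  (check: 863·(-31) + 147·182 = 1)
The row with r = 1 (the gcd) gives the Bezout coefficients s = -31, t = 182.
Result: 863 · (-31) + 147 · (182) = 1.

gcd(863, 147) = 1; s = -31, t = 182 (check: 863·(-31) + 147·182 = 1).


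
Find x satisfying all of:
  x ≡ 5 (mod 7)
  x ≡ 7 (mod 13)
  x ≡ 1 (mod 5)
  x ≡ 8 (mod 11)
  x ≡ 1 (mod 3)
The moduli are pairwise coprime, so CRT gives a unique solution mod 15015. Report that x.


Product of moduli M = 7 · 13 · 5 · 11 · 3 = 15015.
Merge one congruence at a time:
  Start: x ≡ 5 (mod 7).
  Combine with x ≡ 7 (mod 13); new modulus lcm = 91.
    Write x = 5 + 7·t and substitute into x ≡ 7 (mod 13): 7·t ≡ 7 − 5 = 2 (mod 13).
    The inverse of 7 mod 13 is 2 (since 7·2 = 14 = 1·13 + 1), so t ≡ 2·2 = 4 ≡ 4 (mod 13).
    Then x = 5 + 7·4 = 33, valid modulo lcm(7, 13) = 91: x ≡ 33 (mod 91).
  Combine with x ≡ 1 (mod 5); new modulus lcm = 455.
    Write x = 33 + 91·t and substitute into x ≡ 1 (mod 5): 91·t ≡ 1 − 33 = -32 (mod 5).
    Reduce coefficients mod 5: 1·t ≡ 3 (mod 5).
    So t ≡ 3 (mod 5).
    Then x = 33 + 91·3 = 306, valid modulo lcm(91, 5) = 455: x ≡ 306 (mod 455).
  Combine with x ≡ 8 (mod 11); new modulus lcm = 5005.
    Write x = 306 + 455·t and substitute into x ≡ 8 (mod 11): 455·t ≡ 8 − 306 = -298 (mod 11).
    Reduce coefficients mod 11: 4·t ≡ 10 (mod 11).
    The inverse of 4 mod 11 is 3 (since 4·3 = 12 = 1·11 + 1), so t ≡ 3·10 = 30 ≡ 8 (mod 11).
    Then x = 306 + 455·8 = 3946, valid modulo lcm(455, 11) = 5005: x ≡ 3946 (mod 5005).
  Combine with x ≡ 1 (mod 3); new modulus lcm = 15015.
    Write x = 3946 + 5005·t and substitute into x ≡ 1 (mod 3): 5005·t ≡ 1 − 3946 = -3945 (mod 3).
    Reduce coefficients mod 3: 1·t ≡ 0 (mod 3).
    So t ≡ 0 (mod 3).
    Then x = 3946 + 5005·0 = 3946, valid modulo lcm(5005, 3) = 15015: x ≡ 3946 (mod 15015).
Verify against each original: 3946 mod 7 = 5, 3946 mod 13 = 7, 3946 mod 5 = 1, 3946 mod 11 = 8, 3946 mod 3 = 1.

x ≡ 3946 (mod 15015).


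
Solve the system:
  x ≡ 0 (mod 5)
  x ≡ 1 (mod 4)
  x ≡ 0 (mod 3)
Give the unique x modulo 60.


Moduli 5, 4, 3 are pairwise coprime; by CRT there is a unique solution modulo M = 5 · 4 · 3 = 60.
Solve pairwise, accumulating the modulus:
  Start with x ≡ 0 (mod 5).
  Combine with x ≡ 1 (mod 4): since gcd(5, 4) = 1, we get a unique residue mod 20.
    Write x = 0 + 5·t and substitute into x ≡ 1 (mod 4): 5·t ≡ 1 − 0 = 1 (mod 4).
    Reduce coefficients mod 4: 1·t ≡ 1 (mod 4).
    So t ≡ 1 (mod 4).
    Then x = 0 + 5·1 = 5, valid modulo lcm(5, 4) = 20: x ≡ 5 (mod 20).
  Combine with x ≡ 0 (mod 3): since gcd(20, 3) = 1, we get a unique residue mod 60.
    Write x = 5 + 20·t and substitute into x ≡ 0 (mod 3): 20·t ≡ 0 − 5 = -5 (mod 3).
    Reduce coefficients mod 3: 2·t ≡ 1 (mod 3).
    The inverse of 2 mod 3 is 2 (since 2·2 = 4 = 1·3 + 1), so t ≡ 2·1 = 2 ≡ 2 (mod 3).
    Then x = 5 + 20·2 = 45, valid modulo lcm(20, 3) = 60: x ≡ 45 (mod 60).
Verify: 45 mod 5 = 0 ✓, 45 mod 4 = 1 ✓, 45 mod 3 = 0 ✓.

x ≡ 45 (mod 60).


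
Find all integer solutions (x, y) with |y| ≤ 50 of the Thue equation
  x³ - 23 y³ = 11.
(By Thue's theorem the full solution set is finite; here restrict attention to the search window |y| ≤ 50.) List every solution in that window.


The equation is x³ - 23y³ = 11. For fixed y, x³ = 23·y³ + 11, so a solution requires the RHS to be a perfect cube.
Strategy: iterate y from -50 to 50, compute RHS = 23·y³ + 11, and check whether it is a (positive or negative) perfect cube.
Check small values of y:
  y = 0: RHS = 11 is not a perfect cube.
  y = 1: RHS = 34 is not a perfect cube.
  y = -1: RHS = -12 is not a perfect cube.
  y = 2: RHS = 195 is not a perfect cube.
  y = -2: RHS = -173 is not a perfect cube.
  y = 3: RHS = 632 is not a perfect cube.
  y = -3: RHS = -610 is not a perfect cube.
Continuing the search up to |y| = 50 finds no solutions either.
No (x, y) in the scanned range satisfies the equation.

No integer solutions with |y| ≤ 50.


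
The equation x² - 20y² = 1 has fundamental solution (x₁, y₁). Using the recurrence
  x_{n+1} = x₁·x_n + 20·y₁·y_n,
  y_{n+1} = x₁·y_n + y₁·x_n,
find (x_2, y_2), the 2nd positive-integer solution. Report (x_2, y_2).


Step 1: Find the fundamental solution (x₁, y₁) of x² - 20y² = 1.
  Expand √20 as a continued fraction. a₀ = ⌊√20⌋ = 4; iterate m_{k+1} = d_k·a_k − m_k, d_{k+1} = (20 − m_{k+1}²)/d_k, a_{k+1} = ⌊(a₀ + m_{k+1})/d_{k+1}⌋ (starting m₀ = 0, d₀ = 1), with convergents p_k = a_k·p_{k-1} + p_{k-2}, q_k = a_k·q_{k-1} + q_{k-2} (p₋₁ = 1, q₋₁ = 0):
  k = 0: a₀ = 4; p₀/q₀ = 4/1; p₀² − 20·q₀² = 16 − 20 = -4.
  k = 1: m = 4, d = 4, a = ⌊(4 + 4)/4⌋ = 2; p/q = (2·4 + 1)/(2·1 + 0) = 9/2; p² − 20·q² = 81 − 80 = 1.
  The first convergent with p² − 20·q² = 1 gives the fundamental solution (x₁, y₁) = (9, 2).
Step 2: Apply the recurrence (x_{n+1}, y_{n+1}) = (x₁x_n + 20y₁y_n, x₁y_n + y₁x_n) repeatedly.
  From (x_1, y_1) = (9, 2): x_2 = 9·9 + 20·2·2 = 161; y_2 = 9·2 + 2·9 = 36.
Step 3: Verify x_2² - 20·y_2² = 25921 - 25920 = 1 (should be 1). ✓

(x_1, y_1) = (9, 2); (x_2, y_2) = (161, 36).


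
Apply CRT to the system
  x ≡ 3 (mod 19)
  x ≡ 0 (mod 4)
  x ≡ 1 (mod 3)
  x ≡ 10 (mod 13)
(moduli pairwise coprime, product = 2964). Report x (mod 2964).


Product of moduli M = 19 · 4 · 3 · 13 = 2964.
Merge one congruence at a time:
  Start: x ≡ 3 (mod 19).
  Combine with x ≡ 0 (mod 4); new modulus lcm = 76.
    Write x = 3 + 19·t and substitute into x ≡ 0 (mod 4): 19·t ≡ 0 − 3 = -3 (mod 4).
    Reduce coefficients mod 4: 3·t ≡ 1 (mod 4).
    The inverse of 3 mod 4 is 3 (since 3·3 = 9 = 2·4 + 1), so t ≡ 3·1 = 3 ≡ 3 (mod 4).
    Then x = 3 + 19·3 = 60, valid modulo lcm(19, 4) = 76: x ≡ 60 (mod 76).
  Combine with x ≡ 1 (mod 3); new modulus lcm = 228.
    Write x = 60 + 76·t and substitute into x ≡ 1 (mod 3): 76·t ≡ 1 − 60 = -59 (mod 3).
    Reduce coefficients mod 3: 1·t ≡ 1 (mod 3).
    So t ≡ 1 (mod 3).
    Then x = 60 + 76·1 = 136, valid modulo lcm(76, 3) = 228: x ≡ 136 (mod 228).
  Combine with x ≡ 10 (mod 13); new modulus lcm = 2964.
    Write x = 136 + 228·t and substitute into x ≡ 10 (mod 13): 228·t ≡ 10 − 136 = -126 (mod 13).
    Reduce coefficients mod 13: 7·t ≡ 4 (mod 13).
    The inverse of 7 mod 13 is 2 (since 7·2 = 14 = 1·13 + 1), so t ≡ 2·4 = 8 ≡ 8 (mod 13).
    Then x = 136 + 228·8 = 1960, valid modulo lcm(228, 13) = 2964: x ≡ 1960 (mod 2964).
Verify against each original: 1960 mod 19 = 3, 1960 mod 4 = 0, 1960 mod 3 = 1, 1960 mod 13 = 10.

x ≡ 1960 (mod 2964).


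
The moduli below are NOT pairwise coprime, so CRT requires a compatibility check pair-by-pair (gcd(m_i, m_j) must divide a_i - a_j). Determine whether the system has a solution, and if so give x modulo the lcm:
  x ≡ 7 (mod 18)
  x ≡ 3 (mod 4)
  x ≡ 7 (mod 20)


Moduli 18, 4, 20 are not pairwise coprime, so CRT works modulo lcm(m_i) when all pairwise compatibility conditions hold.
Pairwise compatibility: gcd(m_i, m_j) must divide a_i - a_j for every pair.
Merge one congruence at a time:
  Start: x ≡ 7 (mod 18).
  Combine with x ≡ 3 (mod 4): gcd(18, 4) = 2; 3 - 7 = -4, which IS divisible by 2, so compatible.
    Write x = 7 + 18·t and substitute into x ≡ 3 (mod 4): 18·t ≡ 3 − 7 = -4 (mod 4).
    Divide the congruence (and modulus) by g = 2: 9·t ≡ -2 (mod 2).
    Reduce coefficients mod 2: 1·t ≡ 0 (mod 2).
    So t ≡ 0 (mod 2).
    Then x = 7 + 18·0 = 7, valid modulo lcm(18, 4) = 36: x ≡ 7 (mod 36).
  Combine with x ≡ 7 (mod 20): gcd(36, 20) = 4; 7 - 7 = 0, which IS divisible by 4, so compatible.
    Write x = 7 + 36·t and substitute into x ≡ 7 (mod 20): 36·t ≡ 7 − 7 = 0 (mod 20).
    Divide the congruence (and modulus) by g = 4: 9·t ≡ 0 (mod 5).
    Reduce coefficients mod 5: 4·t ≡ 0 (mod 5).
    The inverse of 4 mod 5 is 4 (since 4·4 = 16 = 3·5 + 1), so t ≡ 4·0 = 0 ≡ 0 (mod 5).
    Then x = 7 + 36·0 = 7, valid modulo lcm(36, 20) = 180: x ≡ 7 (mod 180).
Verify: 7 mod 18 = 7, 7 mod 4 = 3, 7 mod 20 = 7.

x ≡ 7 (mod 180).


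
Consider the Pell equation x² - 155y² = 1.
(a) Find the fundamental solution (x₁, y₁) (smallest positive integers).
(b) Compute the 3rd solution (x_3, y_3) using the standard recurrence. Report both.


Step 1: Find the fundamental solution (x₁, y₁) of x² - 155y² = 1.
  Expand √155 as a continued fraction. a₀ = ⌊√155⌋ = 12; iterate m_{k+1} = d_k·a_k − m_k, d_{k+1} = (155 − m_{k+1}²)/d_k, a_{k+1} = ⌊(a₀ + m_{k+1})/d_{k+1}⌋ (starting m₀ = 0, d₀ = 1), with convergents p_k = a_k·p_{k-1} + p_{k-2}, q_k = a_k·q_{k-1} + q_{k-2} (p₋₁ = 1, q₋₁ = 0):
  k = 0: a₀ = 12; p₀/q₀ = 12/1; p₀² − 155·q₀² = 144 − 155 = -11.
  k = 1: m = 12, d = 11, a = ⌊(12 + 12)/11⌋ = 2; p/q = (2·12 + 1)/(2·1 + 0) = 25/2; p² − 155·q² = 625 − 620 = 5.
  k = 2: m = 10, d = 5, a = ⌊(12 + 10)/5⌋ = 4; p/q = (4·25 + 12)/(4·2 + 1) = 112/9; p² − 155·q² = 12544 − 12555 = -11.
  k = 3: m = 10, d = 11, a = ⌊(12 + 10)/11⌋ = 2; p/q = (2·112 + 25)/(2·9 + 2) = 249/20; p² − 155·q² = 62001 − 62000 = 1.
  The first convergent with p² − 155·q² = 1 gives the fundamental solution (x₁, y₁) = (249, 20).
Step 2: Apply the recurrence (x_{n+1}, y_{n+1}) = (x₁x_n + 155y₁y_n, x₁y_n + y₁x_n) repeatedly.
  From (x_1, y_1) = (249, 20): x_2 = 249·249 + 155·20·20 = 124001; y_2 = 249·20 + 20·249 = 9960.
  From (x_2, y_2) = (124001, 9960): x_3 = 249·124001 + 155·20·9960 = 61752249; y_3 = 249·9960 + 20·124001 = 4960060.
Step 3: Verify x_3² - 155·y_3² = 3813340256558001 - 3813340256558000 = 1 (should be 1). ✓

(x_1, y_1) = (249, 20); (x_3, y_3) = (61752249, 4960060).


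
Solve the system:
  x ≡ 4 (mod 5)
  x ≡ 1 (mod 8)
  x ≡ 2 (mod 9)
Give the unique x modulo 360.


Moduli 5, 8, 9 are pairwise coprime; by CRT there is a unique solution modulo M = 5 · 8 · 9 = 360.
Solve pairwise, accumulating the modulus:
  Start with x ≡ 4 (mod 5).
  Combine with x ≡ 1 (mod 8): since gcd(5, 8) = 1, we get a unique residue mod 40.
    Write x = 4 + 5·t and substitute into x ≡ 1 (mod 8): 5·t ≡ 1 − 4 = -3 (mod 8).
    Reduce coefficients mod 8: 5·t ≡ 5 (mod 8).
    The inverse of 5 mod 8 is 5 (since 5·5 = 25 = 3·8 + 1), so t ≡ 5·5 = 25 ≡ 1 (mod 8).
    Then x = 4 + 5·1 = 9, valid modulo lcm(5, 8) = 40: x ≡ 9 (mod 40).
  Combine with x ≡ 2 (mod 9): since gcd(40, 9) = 1, we get a unique residue mod 360.
    Write x = 9 + 40·t and substitute into x ≡ 2 (mod 9): 40·t ≡ 2 − 9 = -7 (mod 9).
    Reduce coefficients mod 9: 4·t ≡ 2 (mod 9).
    The inverse of 4 mod 9 is 7 (since 4·7 = 28 = 3·9 + 1), so t ≡ 7·2 = 14 ≡ 5 (mod 9).
    Then x = 9 + 40·5 = 209, valid modulo lcm(40, 9) = 360: x ≡ 209 (mod 360).
Verify: 209 mod 5 = 4 ✓, 209 mod 8 = 1 ✓, 209 mod 9 = 2 ✓.

x ≡ 209 (mod 360).


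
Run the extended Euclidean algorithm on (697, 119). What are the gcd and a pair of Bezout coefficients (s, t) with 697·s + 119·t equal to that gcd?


Euclidean algorithm on (697, 119) — divide until remainder is 0:
  697 = 5 · 119 + 102
  119 = 1 · 102 + 17
  102 = 6 · 17 + 0
gcd(697, 119) = 17.
Track Bezout coefficients alongside the remainders: start with r₀ = 697 = a·1 + b·0 (s = 1, t = 0) and r₁ = 119 = a·0 + b·1 (s = 0, t = 1); each new remainder r_{k+1} = r_{k-1} − q_k·r_k inherits s_{k+1} = s_{k-1} − q_k·s_k, t_{k+1} = t_{k-1} − q_k·t_k, so r_k = a·s_k + b·t_k at every step:
  q = 5: r = 102, s = 1 − 5·0 = 1, t = 0 − 5·1 = -5  (check: 697·1 + 119·(-5) = 102)
  q = 1: r = 17, s = 0 − 1·1 = -1, t = 1 − 1·(-5) = 6  (check: 697·(-1) + 119·6 = 17)
The row with r = 17 (the gcd) gives the Bezout coefficients s = -1, t = 6.
Result: 697 · (-1) + 119 · (6) = 17.

gcd(697, 119) = 17; s = -1, t = 6 (check: 697·(-1) + 119·6 = 17).


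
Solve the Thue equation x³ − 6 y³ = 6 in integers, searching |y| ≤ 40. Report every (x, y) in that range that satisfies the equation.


The equation is x³ - 6y³ = 6. For fixed y, x³ = 6·y³ + 6, so a solution requires the RHS to be a perfect cube.
Strategy: iterate y from -40 to 40, compute RHS = 6·y³ + 6, and check whether it is a (positive or negative) perfect cube.
Check small values of y:
  y = 0: RHS = 6 is not a perfect cube.
  y = 1: RHS = 12 is not a perfect cube.
  y = -1: RHS = 0 = (0)³ ⇒ x = 0 works.
  y = 2: RHS = 54 is not a perfect cube.
  y = -2: RHS = -42 is not a perfect cube.
  y = 3: RHS = 168 is not a perfect cube.
  y = -3: RHS = -156 is not a perfect cube.
Continuing the search up to |y| = 40 finds no further solutions beyond those listed.
Collected solutions: (0, -1).

Solutions (with |y| ≤ 40): (0, -1).


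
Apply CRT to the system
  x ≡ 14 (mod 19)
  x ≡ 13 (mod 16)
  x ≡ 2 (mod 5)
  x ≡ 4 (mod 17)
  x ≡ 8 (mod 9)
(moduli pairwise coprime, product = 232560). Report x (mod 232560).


Product of moduli M = 19 · 16 · 5 · 17 · 9 = 232560.
Merge one congruence at a time:
  Start: x ≡ 14 (mod 19).
  Combine with x ≡ 13 (mod 16); new modulus lcm = 304.
    Write x = 14 + 19·t and substitute into x ≡ 13 (mod 16): 19·t ≡ 13 − 14 = -1 (mod 16).
    Reduce coefficients mod 16: 3·t ≡ 15 (mod 16).
    The inverse of 3 mod 16 is 11 (since 3·11 = 33 = 2·16 + 1), so t ≡ 11·15 = 165 ≡ 5 (mod 16).
    Then x = 14 + 19·5 = 109, valid modulo lcm(19, 16) = 304: x ≡ 109 (mod 304).
  Combine with x ≡ 2 (mod 5); new modulus lcm = 1520.
    Write x = 109 + 304·t and substitute into x ≡ 2 (mod 5): 304·t ≡ 2 − 109 = -107 (mod 5).
    Reduce coefficients mod 5: 4·t ≡ 3 (mod 5).
    The inverse of 4 mod 5 is 4 (since 4·4 = 16 = 3·5 + 1), so t ≡ 4·3 = 12 ≡ 2 (mod 5).
    Then x = 109 + 304·2 = 717, valid modulo lcm(304, 5) = 1520: x ≡ 717 (mod 1520).
  Combine with x ≡ 4 (mod 17); new modulus lcm = 25840.
    Write x = 717 + 1520·t and substitute into x ≡ 4 (mod 17): 1520·t ≡ 4 − 717 = -713 (mod 17).
    Reduce coefficients mod 17: 7·t ≡ 1 (mod 17).
    The inverse of 7 mod 17 is 5 (since 7·5 = 35 = 2·17 + 1), so t ≡ 5·1 = 5 ≡ 5 (mod 17).
    Then x = 717 + 1520·5 = 8317, valid modulo lcm(1520, 17) = 25840: x ≡ 8317 (mod 25840).
  Combine with x ≡ 8 (mod 9); new modulus lcm = 232560.
    Write x = 8317 + 25840·t and substitute into x ≡ 8 (mod 9): 25840·t ≡ 8 − 8317 = -8309 (mod 9).
    Reduce coefficients mod 9: 1·t ≡ 7 (mod 9).
    So t ≡ 7 (mod 9).
    Then x = 8317 + 25840·7 = 189197, valid modulo lcm(25840, 9) = 232560: x ≡ 189197 (mod 232560).
Verify against each original: 189197 mod 19 = 14, 189197 mod 16 = 13, 189197 mod 5 = 2, 189197 mod 17 = 4, 189197 mod 9 = 8.

x ≡ 189197 (mod 232560).


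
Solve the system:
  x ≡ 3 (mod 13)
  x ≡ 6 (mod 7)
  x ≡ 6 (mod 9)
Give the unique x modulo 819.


Moduli 13, 7, 9 are pairwise coprime; by CRT there is a unique solution modulo M = 13 · 7 · 9 = 819.
Solve pairwise, accumulating the modulus:
  Start with x ≡ 3 (mod 13).
  Combine with x ≡ 6 (mod 7): since gcd(13, 7) = 1, we get a unique residue mod 91.
    Write x = 3 + 13·t and substitute into x ≡ 6 (mod 7): 13·t ≡ 6 − 3 = 3 (mod 7).
    Reduce coefficients mod 7: 6·t ≡ 3 (mod 7).
    The inverse of 6 mod 7 is 6 (since 6·6 = 36 = 5·7 + 1), so t ≡ 6·3 = 18 ≡ 4 (mod 7).
    Then x = 3 + 13·4 = 55, valid modulo lcm(13, 7) = 91: x ≡ 55 (mod 91).
  Combine with x ≡ 6 (mod 9): since gcd(91, 9) = 1, we get a unique residue mod 819.
    Write x = 55 + 91·t and substitute into x ≡ 6 (mod 9): 91·t ≡ 6 − 55 = -49 (mod 9).
    Reduce coefficients mod 9: 1·t ≡ 5 (mod 9).
    So t ≡ 5 (mod 9).
    Then x = 55 + 91·5 = 510, valid modulo lcm(91, 9) = 819: x ≡ 510 (mod 819).
Verify: 510 mod 13 = 3 ✓, 510 mod 7 = 6 ✓, 510 mod 9 = 6 ✓.

x ≡ 510 (mod 819).


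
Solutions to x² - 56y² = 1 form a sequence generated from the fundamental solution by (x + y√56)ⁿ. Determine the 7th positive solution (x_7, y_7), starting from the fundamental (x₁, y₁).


Step 1: Find the fundamental solution (x₁, y₁) of x² - 56y² = 1.
  Expand √56 as a continued fraction. a₀ = ⌊√56⌋ = 7; iterate m_{k+1} = d_k·a_k − m_k, d_{k+1} = (56 − m_{k+1}²)/d_k, a_{k+1} = ⌊(a₀ + m_{k+1})/d_{k+1}⌋ (starting m₀ = 0, d₀ = 1), with convergents p_k = a_k·p_{k-1} + p_{k-2}, q_k = a_k·q_{k-1} + q_{k-2} (p₋₁ = 1, q₋₁ = 0):
  k = 0: a₀ = 7; p₀/q₀ = 7/1; p₀² − 56·q₀² = 49 − 56 = -7.
  k = 1: m = 7, d = 7, a = ⌊(7 + 7)/7⌋ = 2; p/q = (2·7 + 1)/(2·1 + 0) = 15/2; p² − 56·q² = 225 − 224 = 1.
  The first convergent with p² − 56·q² = 1 gives the fundamental solution (x₁, y₁) = (15, 2).
Step 2: Apply the recurrence (x_{n+1}, y_{n+1}) = (x₁x_n + 56y₁y_n, x₁y_n + y₁x_n) repeatedly.
  From (x_1, y_1) = (15, 2): x_2 = 15·15 + 56·2·2 = 449; y_2 = 15·2 + 2·15 = 60.
  From (x_2, y_2) = (449, 60): x_3 = 15·449 + 56·2·60 = 13455; y_3 = 15·60 + 2·449 = 1798.
  From (x_3, y_3) = (13455, 1798): x_4 = 15·13455 + 56·2·1798 = 403201; y_4 = 15·1798 + 2·13455 = 53880.
  From (x_4, y_4) = (403201, 53880): x_5 = 15·403201 + 56·2·53880 = 12082575; y_5 = 15·53880 + 2·403201 = 1614602.
  From (x_5, y_5) = (12082575, 1614602): x_6 = 15·12082575 + 56·2·1614602 = 362074049; y_6 = 15·1614602 + 2·12082575 = 48384180.
  From (x_6, y_6) = (362074049, 48384180): x_7 = 15·362074049 + 56·2·48384180 = 10850138895; y_7 = 15·48384180 + 2·362074049 = 1449910798.
Step 3: Verify x_7² - 56·y_7² = 117725514040791821025 - 117725514040791821024 = 1 (should be 1). ✓

(x_1, y_1) = (15, 2); (x_7, y_7) = (10850138895, 1449910798).


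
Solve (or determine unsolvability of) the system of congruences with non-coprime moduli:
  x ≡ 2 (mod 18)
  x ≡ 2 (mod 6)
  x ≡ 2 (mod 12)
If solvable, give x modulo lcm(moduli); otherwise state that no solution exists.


Moduli 18, 6, 12 are not pairwise coprime, so CRT works modulo lcm(m_i) when all pairwise compatibility conditions hold.
Pairwise compatibility: gcd(m_i, m_j) must divide a_i - a_j for every pair.
Merge one congruence at a time:
  Start: x ≡ 2 (mod 18).
  Combine with x ≡ 2 (mod 6): gcd(18, 6) = 6; 2 - 2 = 0, which IS divisible by 6, so compatible.
    Write x = 2 + 18·t and substitute into x ≡ 2 (mod 6): 18·t ≡ 2 − 2 = 0 (mod 6).
    Divide the congruence (and modulus) by g = 6: 3·t ≡ 0 (mod 1).
    Modulo 1 every t works; take t = 0.
    Then x = 2 + 18·0 = 2, valid modulo lcm(18, 6) = 18: x ≡ 2 (mod 18).
  Combine with x ≡ 2 (mod 12): gcd(18, 12) = 6; 2 - 2 = 0, which IS divisible by 6, so compatible.
    Write x = 2 + 18·t and substitute into x ≡ 2 (mod 12): 18·t ≡ 2 − 2 = 0 (mod 12).
    Divide the congruence (and modulus) by g = 6: 3·t ≡ 0 (mod 2).
    Reduce coefficients mod 2: 1·t ≡ 0 (mod 2).
    So t ≡ 0 (mod 2).
    Then x = 2 + 18·0 = 2, valid modulo lcm(18, 12) = 36: x ≡ 2 (mod 36).
Verify: 2 mod 18 = 2, 2 mod 6 = 2, 2 mod 12 = 2.

x ≡ 2 (mod 36).


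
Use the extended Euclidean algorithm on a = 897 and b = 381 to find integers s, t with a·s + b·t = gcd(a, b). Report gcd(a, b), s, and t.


Euclidean algorithm on (897, 381) — divide until remainder is 0:
  897 = 2 · 381 + 135
  381 = 2 · 135 + 111
  135 = 1 · 111 + 24
  111 = 4 · 24 + 15
  24 = 1 · 15 + 9
  15 = 1 · 9 + 6
  9 = 1 · 6 + 3
  6 = 2 · 3 + 0
gcd(897, 381) = 3.
Track Bezout coefficients alongside the remainders: start with r₀ = 897 = a·1 + b·0 (s = 1, t = 0) and r₁ = 381 = a·0 + b·1 (s = 0, t = 1); each new remainder r_{k+1} = r_{k-1} − q_k·r_k inherits s_{k+1} = s_{k-1} − q_k·s_k, t_{k+1} = t_{k-1} − q_k·t_k, so r_k = a·s_k + b·t_k at every step:
  q = 2: r = 135, s = 1 − 2·0 = 1, t = 0 − 2·1 = -2  (check: 897·1 + 381·(-2) = 135)
  q = 2: r = 111, s = 0 − 2·1 = -2, t = 1 − 2·(-2) = 5  (check: 897·(-2) + 381·5 = 111)
  q = 1: r = 24, s = 1 − 1·(-2) = 3, t = -2 − 1·5 = -7  (check: 897·3 + 381·(-7) = 24)
  q = 4: r = 15, s = -2 − 4·3 = -14, t = 5 − 4·(-7) = 33  (check: 897·(-14) + 381·33 = 15)
  q = 1: r = 9, s = 3 − 1·(-14) = 17, t = -7 − 1·33 = -40  (check: 897·17 + 381·(-40) = 9)
  q = 1: r = 6, s = -14 − 1·17 = -31, t = 33 − 1·(-40) = 73  (check: 897·(-31) + 381·73 = 6)
  q = 1: r = 3, s = 17 − 1·(-31) = 48, t = -40 − 1·73 = -113  (check: 897·48 + 381·(-113) = 3)
The row with r = 3 (the gcd) gives the Bezout coefficients s = 48, t = -113.
Result: 897 · (48) + 381 · (-113) = 3.

gcd(897, 381) = 3; s = 48, t = -113 (check: 897·48 + 381·(-113) = 3).


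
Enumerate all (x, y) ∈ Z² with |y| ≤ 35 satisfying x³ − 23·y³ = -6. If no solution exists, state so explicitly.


The equation is x³ - 23y³ = -6. For fixed y, x³ = 23·y³ − 6, so a solution requires the RHS to be a perfect cube.
Strategy: iterate y from -35 to 35, compute RHS = 23·y³ − 6, and check whether it is a (positive or negative) perfect cube.
Check small values of y:
  y = 0: RHS = -6 is not a perfect cube.
  y = 1: RHS = 17 is not a perfect cube.
  y = -1: RHS = -29 is not a perfect cube.
  y = 2: RHS = 178 is not a perfect cube.
  y = -2: RHS = -190 is not a perfect cube.
  y = 3: RHS = 615 is not a perfect cube.
  y = -3: RHS = -627 is not a perfect cube.
Continuing the search up to |y| = 35 finds no solutions either.
No (x, y) in the scanned range satisfies the equation.

No integer solutions with |y| ≤ 35.


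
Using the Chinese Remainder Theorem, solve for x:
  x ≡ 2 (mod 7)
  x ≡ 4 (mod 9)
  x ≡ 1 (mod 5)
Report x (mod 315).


Moduli 7, 9, 5 are pairwise coprime; by CRT there is a unique solution modulo M = 7 · 9 · 5 = 315.
Solve pairwise, accumulating the modulus:
  Start with x ≡ 2 (mod 7).
  Combine with x ≡ 4 (mod 9): since gcd(7, 9) = 1, we get a unique residue mod 63.
    Write x = 2 + 7·t and substitute into x ≡ 4 (mod 9): 7·t ≡ 4 − 2 = 2 (mod 9).
    The inverse of 7 mod 9 is 4 (since 7·4 = 28 = 3·9 + 1), so t ≡ 4·2 = 8 ≡ 8 (mod 9).
    Then x = 2 + 7·8 = 58, valid modulo lcm(7, 9) = 63: x ≡ 58 (mod 63).
  Combine with x ≡ 1 (mod 5): since gcd(63, 5) = 1, we get a unique residue mod 315.
    Write x = 58 + 63·t and substitute into x ≡ 1 (mod 5): 63·t ≡ 1 − 58 = -57 (mod 5).
    Reduce coefficients mod 5: 3·t ≡ 3 (mod 5).
    The inverse of 3 mod 5 is 2 (since 3·2 = 6 = 1·5 + 1), so t ≡ 2·3 = 6 ≡ 1 (mod 5).
    Then x = 58 + 63·1 = 121, valid modulo lcm(63, 5) = 315: x ≡ 121 (mod 315).
Verify: 121 mod 7 = 2 ✓, 121 mod 9 = 4 ✓, 121 mod 5 = 1 ✓.

x ≡ 121 (mod 315).


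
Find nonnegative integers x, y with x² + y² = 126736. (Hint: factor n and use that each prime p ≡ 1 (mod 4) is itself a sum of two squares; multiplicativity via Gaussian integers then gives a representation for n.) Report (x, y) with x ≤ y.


Step 1: Factor n = 126736 = 2^4 · 89^2.
Step 2: Check the mod-4 condition on each prime factor: 2 = 2 (special); 89 ≡ 1 (mod 4), exponent 2.
All primes ≡ 3 (mod 4) appear to even exponent (or don't appear), so by the two-squares theorem n IS expressible as a sum of two squares.
Step 3: Build a representation. Group n = k² · m with k = 4 and m = 89 · 89 = 7921 (a product of primes ≡ 1 (mod 4)); a representation of m scales to one of n via (k·x)² + (k·y)² = k²(x² + y²). Each prime p ≡ 1 (mod 4) is itself a sum of two squares; find a² by testing p − a² for a perfect square:
  89: 89 − 1² = 88, 89 − 2² = 85, 89 − 3² = 80, 89 − 4² = 73, 89 − 5² = 64 = 8² ⇒ 89 = 5² + 8².
  Combine using the Brahmagupta–Fibonacci identity (a² + b²)(c² + d²) = (ac − bd)² + (ad + bc)² = (ac + bd)² + (ad − bc)²:
  89 · 89 = 7921: from (5² + 8²)(5² + 8²), take (5·5 − 8·8, 5·8 + 8·5) = (25 − 64, 40 + 40) = (-39, 80); dropping signs (only squares matter) gives (39, 80); check 39² + 80² = 1521 + 6400 = 7921 ✓.
  Scale by k = 4: (4·39, 4·80) = (156, 320).
Step 4: Order so x ≤ y and verify: 156² + 320² = 24336 + 102400 = 126736 = n. ✓

n = 126736 = 156² + 320² (one valid representation with x ≤ y).


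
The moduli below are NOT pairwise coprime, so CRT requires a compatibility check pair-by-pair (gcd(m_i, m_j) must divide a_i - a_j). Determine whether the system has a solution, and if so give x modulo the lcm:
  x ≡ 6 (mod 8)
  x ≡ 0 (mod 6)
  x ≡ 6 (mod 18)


Moduli 8, 6, 18 are not pairwise coprime, so CRT works modulo lcm(m_i) when all pairwise compatibility conditions hold.
Pairwise compatibility: gcd(m_i, m_j) must divide a_i - a_j for every pair.
Merge one congruence at a time:
  Start: x ≡ 6 (mod 8).
  Combine with x ≡ 0 (mod 6): gcd(8, 6) = 2; 0 - 6 = -6, which IS divisible by 2, so compatible.
    Write x = 6 + 8·t and substitute into x ≡ 0 (mod 6): 8·t ≡ 0 − 6 = -6 (mod 6).
    Divide the congruence (and modulus) by g = 2: 4·t ≡ -3 (mod 3).
    Reduce coefficients mod 3: 1·t ≡ 0 (mod 3).
    So t ≡ 0 (mod 3).
    Then x = 6 + 8·0 = 6, valid modulo lcm(8, 6) = 24: x ≡ 6 (mod 24).
  Combine with x ≡ 6 (mod 18): gcd(24, 18) = 6; 6 - 6 = 0, which IS divisible by 6, so compatible.
    Write x = 6 + 24·t and substitute into x ≡ 6 (mod 18): 24·t ≡ 6 − 6 = 0 (mod 18).
    Divide the congruence (and modulus) by g = 6: 4·t ≡ 0 (mod 3).
    Reduce coefficients mod 3: 1·t ≡ 0 (mod 3).
    So t ≡ 0 (mod 3).
    Then x = 6 + 24·0 = 6, valid modulo lcm(24, 18) = 72: x ≡ 6 (mod 72).
Verify: 6 mod 8 = 6, 6 mod 6 = 0, 6 mod 18 = 6.

x ≡ 6 (mod 72).
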